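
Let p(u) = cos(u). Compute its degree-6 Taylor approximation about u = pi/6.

Compute the successive derivatives at the expansion point and divide by k!.

-sqrt(3)*(u - pi/6)^6/1440 - (u - pi/6)^5/240 + sqrt(3)*(u - pi/6)^4/48 + (u - pi/6)^3/12 - sqrt(3)*(u - pi/6)^2/4 - (u - pi/6)/2 + sqrt(3)/2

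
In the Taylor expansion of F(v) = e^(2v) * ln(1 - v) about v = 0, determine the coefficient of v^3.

-10/3

Multiply the two series term by term and collect like powers.
F(0) = 0
F′(0) = -1
F′′(0) = -5
F′′′(0) = -20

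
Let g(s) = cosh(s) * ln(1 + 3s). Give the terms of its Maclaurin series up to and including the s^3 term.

21*s^3/2 - 9*s^2/2 + 3*s

Expand each factor separately, then convolve coefficients.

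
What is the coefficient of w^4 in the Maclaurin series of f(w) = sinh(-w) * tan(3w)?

-19/2

Take the Cauchy product of the two expansions.
[w^0] = 0;  [w^1] = 0;  [w^2] = -3;  [w^3] = 0;  [w^4] = -19/2.
So c_4 = f^(4)(0)/4! = -19/2.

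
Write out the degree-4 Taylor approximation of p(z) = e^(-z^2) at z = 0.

Differentiate repeatedly and evaluate at the center.
[z^0] = 1;  [z^1] = 0;  [z^2] = -1;  [z^3] = 0;  [z^4] = 1/2.

z^4/2 - z^2 + 1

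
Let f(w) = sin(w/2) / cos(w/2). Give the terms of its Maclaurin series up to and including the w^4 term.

Invert the denominator's series and multiply.

w^3/24 + w/2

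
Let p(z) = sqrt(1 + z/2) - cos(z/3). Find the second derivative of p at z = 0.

7/144

Combine the two series term by term.
The coefficient of z^2 in the expansion is 7/288, so p′′(0) = 2! * (7/288) = 7/144.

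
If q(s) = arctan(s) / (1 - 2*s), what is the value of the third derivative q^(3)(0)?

22

Expand 1/(denominator) as a geometric series and multiply by the numerator's series.
The coefficient of s^3 in the expansion is 11/3, so q′′′(0) = 3! * (11/3) = 22.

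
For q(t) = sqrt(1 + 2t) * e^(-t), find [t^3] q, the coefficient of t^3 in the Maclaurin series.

Write out both Maclaurin series and multiply, keeping only the needed powers.
q(0) = 1
q′(0) = 0
q′′(0) = -2
q′′′(0) = 8

4/3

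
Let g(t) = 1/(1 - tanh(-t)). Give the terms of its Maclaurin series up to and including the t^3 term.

-2*t^3/3 + t^2 - t + 1

Compose series: expand the inner function first, then feed it into the outer expansion.
g(0) = 1
g′(0) = -1
g′′(0) = 2
g′′′(0) = -4
Then c_k = g^(k)(0)/k! gives each Taylor coefficient.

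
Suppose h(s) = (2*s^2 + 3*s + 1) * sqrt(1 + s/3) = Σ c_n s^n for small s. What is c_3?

Distribute the polynomial across the series and collect like powers.
h(0) = 1
h′(0) = 19/6
h′′(0) = 179/36
h′′′(0) = 127/72

127/432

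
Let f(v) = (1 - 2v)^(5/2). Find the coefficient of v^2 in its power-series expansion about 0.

15/2

Compute the successive derivatives at the expansion point and divide by k!.
f(0) = 1
f′(0) = -5
f′′(0) = 15
So c_2 = f′′(0)/2! = 15/2.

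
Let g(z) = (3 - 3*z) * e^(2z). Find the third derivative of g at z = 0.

Distribute the polynomial across the series and collect like powers.
The coefficient of z^3 in the expansion is -2, so g′′′(0) = 3! * (-2) = -12.

-12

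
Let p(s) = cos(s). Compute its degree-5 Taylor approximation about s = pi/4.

[(s - pi/4)^0] = sqrt(2)/2;  [(s - pi/4)^1] = -sqrt(2)/2;  [(s - pi/4)^2] = -sqrt(2)/4;  [(s - pi/4)^3] = sqrt(2)/12;  [(s - pi/4)^4] = sqrt(2)/48;  [(s - pi/4)^5] = -sqrt(2)/240.

-sqrt(2)*(s - pi/4)^5/240 + sqrt(2)*(s - pi/4)^4/48 + sqrt(2)*(s - pi/4)^3/12 - sqrt(2)*(s - pi/4)^2/4 - sqrt(2)*(s - pi/4)/2 + sqrt(2)/2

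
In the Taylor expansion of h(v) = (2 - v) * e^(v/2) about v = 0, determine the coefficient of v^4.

Distribute the polynomial across the series and collect like powers.
[v^0] = 2;  [v^1] = 0;  [v^2] = -1/4;  [v^3] = -1/12;  [v^4] = -1/64.

-1/64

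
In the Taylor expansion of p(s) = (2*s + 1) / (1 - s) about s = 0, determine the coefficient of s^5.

3

Distribute the polynomial across the series and collect like powers.
p(0) = 1
p′(0) = 3
p′′(0) = 6
p′′′(0) = 18
p^(4)(0) = 72
p^(5)(0) = 360
So c_5 = p^(5)(0)/5! = 3.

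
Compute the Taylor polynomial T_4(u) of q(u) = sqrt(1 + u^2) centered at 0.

-u^4/8 + u^2/2 + 1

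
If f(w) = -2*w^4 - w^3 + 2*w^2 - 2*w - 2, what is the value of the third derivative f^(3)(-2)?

The coefficient of (w + 2)^3 in the expansion is 15, so f′′′(-2) = 3! * (15) = 90.

90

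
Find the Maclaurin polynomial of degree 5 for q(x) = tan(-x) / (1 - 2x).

-262*x^5/15 - 26*x^4/3 - 13*x^3/3 - 2*x^2 - x

Take the Cauchy product of the two expansions.
q(0) = 0
q′(0) = -1
q′′(0) = -4
q′′′(0) = -26
q^(4)(0) = -208
q^(5)(0) = -2096
Then c_k = q^(k)(0)/k! gives each Taylor coefficient.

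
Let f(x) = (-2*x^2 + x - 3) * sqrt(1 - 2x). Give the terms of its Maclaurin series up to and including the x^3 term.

Distribute the polynomial across the series and collect like powers.
f(0) = -3
f′(0) = 4
f′′(0) = -3
f′′′(0) = 18

3*x^3 - 3*x^2/2 + 4*x - 3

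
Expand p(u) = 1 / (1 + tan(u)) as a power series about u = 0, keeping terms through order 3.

-4*u^3/3 + u^2 - u + 1

Use the geometric series for the reciprocal, then substitute.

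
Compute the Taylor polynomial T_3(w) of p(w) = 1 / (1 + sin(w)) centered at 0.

-5*w^3/6 + w^2 - w + 1

Use the geometric series for the reciprocal, then substitute.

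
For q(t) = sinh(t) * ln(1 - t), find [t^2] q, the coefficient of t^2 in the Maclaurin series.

-1

Write out both Maclaurin series and multiply, keeping only the needed powers.
[t^0] = 0;  [t^1] = 0;  [t^2] = -1.
So c_2 = q′′(0)/2! = -1.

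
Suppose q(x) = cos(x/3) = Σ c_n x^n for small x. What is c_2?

[x^0] = 1;  [x^1] = 0;  [x^2] = -1/18.

-1/18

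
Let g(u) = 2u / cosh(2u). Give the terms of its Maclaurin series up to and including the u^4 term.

-4*u^3 + 2*u

Divide the numerator series by the denominator series (power-series long division).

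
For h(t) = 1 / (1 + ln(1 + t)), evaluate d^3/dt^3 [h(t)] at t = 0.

Use the geometric series for the reciprocal, then substitute.
The coefficient of t^3 in the expansion is -7/3, so h′′′(0) = 3! * (-7/3) = -14.

-14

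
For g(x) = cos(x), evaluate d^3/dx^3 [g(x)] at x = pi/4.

The coefficient of (x - pi/4)^3 in the expansion is sqrt(2)/12, so g′′′(pi/4) = 3! * (sqrt(2)/12) = sqrt(2)/2.

sqrt(2)/2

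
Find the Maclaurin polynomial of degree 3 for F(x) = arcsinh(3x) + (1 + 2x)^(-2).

Combine the two series term by term.
[x^0] = 1;  [x^1] = -1;  [x^2] = 12;  [x^3] = -73/2.

-73*x^3/2 + 12*x^2 - x + 1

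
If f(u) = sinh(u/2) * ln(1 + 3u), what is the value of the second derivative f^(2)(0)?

Take the Cauchy product of the two expansions.
From the series, [u^2] f = 3/2; multiply by 2! = 2 to get 3.

3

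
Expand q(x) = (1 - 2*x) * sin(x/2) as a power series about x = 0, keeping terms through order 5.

x^5/3840 + x^4/24 - x^3/48 - x^2 + x/2

Multiply each power in the prefactor through the base expansion.
q(0) = 0
q′(0) = 1/2
q′′(0) = -2
q′′′(0) = -1/8
q^(4)(0) = 1
q^(5)(0) = 1/32
Dividing each by k! gives the coefficients c_0, ..., c_5.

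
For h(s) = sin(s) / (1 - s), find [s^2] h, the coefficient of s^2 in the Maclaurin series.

Expand 1/(denominator) as a geometric series and multiply by the numerator's series.
h(0) = 0
h′(0) = 1
h′′(0) = 2

1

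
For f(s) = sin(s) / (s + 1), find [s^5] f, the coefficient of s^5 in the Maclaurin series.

101/120

Multiply the numerator's expansion by the denominator's geometric series.
f(0) = 0
f′(0) = 1
f′′(0) = -2
f′′′(0) = 5
f^(4)(0) = -20
f^(5)(0) = 101
The Taylor polynomial is Σ f^(k)(0)/k! · s^k.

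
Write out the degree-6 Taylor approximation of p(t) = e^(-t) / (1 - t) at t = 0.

Multiply the two series term by term and collect like powers.
p(0) = 1
p′(0) = 0
p′′(0) = 1
p′′′(0) = 2
p^(4)(0) = 9
p^(5)(0) = 44
p^(6)(0) = 265
Then c_k = p^(k)(0)/k! gives each Taylor coefficient.

53*t^6/144 + 11*t^5/30 + 3*t^4/8 + t^3/3 + t^2/2 + 1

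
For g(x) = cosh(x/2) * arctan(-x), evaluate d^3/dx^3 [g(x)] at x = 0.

5/4

Take the Cauchy product of the two expansions.
From the series, [x^3] g = 5/24; multiply by 3! = 6 to get 5/4.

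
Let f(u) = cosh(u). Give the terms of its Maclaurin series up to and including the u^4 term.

[u^0] = 1;  [u^1] = 0;  [u^2] = 1/2;  [u^3] = 0;  [u^4] = 1/24.

u^4/24 + u^2/2 + 1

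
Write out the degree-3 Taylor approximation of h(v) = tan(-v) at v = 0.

[v^0] = 0;  [v^1] = -1;  [v^2] = 0;  [v^3] = -1/3.

-v^3/3 - v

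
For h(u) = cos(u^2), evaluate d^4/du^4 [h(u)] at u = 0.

-12

From the series, [u^4] h = -1/2; multiply by 4! = 24 to get -12.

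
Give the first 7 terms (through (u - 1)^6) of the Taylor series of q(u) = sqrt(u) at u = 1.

q(1) = 1
q′(1) = 1/2
q′′(1) = -1/4
q′′′(1) = 3/8
q^(4)(1) = -15/16
q^(5)(1) = 105/32
q^(6)(1) = -945/64
Dividing each by k! gives the coefficients c_0, ..., c_6.

-21*(u - 1)^6/1024 + 7*(u - 1)^5/256 - 5*(u - 1)^4/128 + (u - 1)^3/16 - (u - 1)^2/8 + (u - 1)/2 + 1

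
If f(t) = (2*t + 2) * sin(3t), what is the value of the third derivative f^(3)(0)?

-54

Shift and add copies of the series according to the polynomial's terms.
From the series, [t^3] f = -9; multiply by 3! = 6 to get -54.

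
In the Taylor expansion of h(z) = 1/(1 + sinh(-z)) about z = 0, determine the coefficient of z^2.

1

Substitute the inner expansion into the outer series and collect powers.
[z^0] = 1;  [z^1] = 1;  [z^2] = 1.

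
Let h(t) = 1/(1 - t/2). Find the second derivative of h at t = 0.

The coefficient of t^2 in the expansion is 1/4, so h′′(0) = 2! * (1/4) = 1/2.

1/2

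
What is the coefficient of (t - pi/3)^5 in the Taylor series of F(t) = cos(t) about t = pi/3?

-sqrt(3)/240

F(pi/3) = 1/2
F′(pi/3) = -sqrt(3)/2
F′′(pi/3) = -1/2
F′′′(pi/3) = sqrt(3)/2
F^(4)(pi/3) = 1/2
F^(5)(pi/3) = -sqrt(3)/2
So c_5 = F^(5)(pi/3)/5! = -sqrt(3)/240.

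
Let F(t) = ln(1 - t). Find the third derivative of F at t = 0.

Differentiate repeatedly and evaluate at the center.
The coefficient of t^3 in the expansion is -1/3, so F′′′(0) = 3! * (-1/3) = -2.

-2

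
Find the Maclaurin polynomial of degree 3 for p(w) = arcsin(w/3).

w^3/162 + w/3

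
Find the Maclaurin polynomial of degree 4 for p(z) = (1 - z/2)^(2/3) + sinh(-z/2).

Expand each term separately and add.
p(0) = 1
p′(0) = -5/6
p′′(0) = -1/18
p′′′(0) = -35/216
p^(4)(0) = -7/162

-7*z^4/3888 - 35*z^3/1296 - z^2/36 - 5*z/6 + 1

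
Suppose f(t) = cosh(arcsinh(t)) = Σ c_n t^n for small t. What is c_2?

Substitute the inner expansion into the outer series and collect powers.
f(0) = 1
f′(0) = 0
f′′(0) = 1
So c_2 = f′′(0)/2! = 1/2.

1/2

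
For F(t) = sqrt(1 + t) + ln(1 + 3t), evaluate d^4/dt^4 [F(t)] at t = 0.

Expand each term separately and add.
From the series, [t^4] F = -2597/128; multiply by 4! = 24 to get -7791/16.

-7791/16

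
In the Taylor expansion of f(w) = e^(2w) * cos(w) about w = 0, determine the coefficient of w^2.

Write out both Maclaurin series and multiply, keeping only the needed powers.
f(0) = 1
f′(0) = 2
f′′(0) = 3

3/2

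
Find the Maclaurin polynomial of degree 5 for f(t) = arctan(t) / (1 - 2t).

223*t^5/15 + 22*t^4/3 + 11*t^3/3 + 2*t^2 + t

Multiply the two series term by term and collect like powers.
f(0) = 0
f′(0) = 1
f′′(0) = 4
f′′′(0) = 22
f^(4)(0) = 176
f^(5)(0) = 1784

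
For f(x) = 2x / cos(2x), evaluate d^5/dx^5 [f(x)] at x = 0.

800

Invert the denominator's series and multiply.
From the series, [x^5] f = 20/3; multiply by 5! = 120 to get 800.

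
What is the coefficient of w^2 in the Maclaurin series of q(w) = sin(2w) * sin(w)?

2

Multiply the two series term by term and collect like powers.
q(0) = 0
q′(0) = 0
q′′(0) = 4
So c_2 = q′′(0)/2! = 2.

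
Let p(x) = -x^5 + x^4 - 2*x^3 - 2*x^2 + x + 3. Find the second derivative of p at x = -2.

228

Compute the successive derivatives at the expansion point and divide by k!.
The coefficient of (x + 2)^2 in the expansion is 114, so p′′(-2) = 2! * (114) = 228.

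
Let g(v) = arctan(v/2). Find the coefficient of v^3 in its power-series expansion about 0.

-1/24

g(0) = 0
g′(0) = 1/2
g′′(0) = 0
g′′′(0) = -1/4
Dividing each by k! gives the coefficients c_0, ..., c_3.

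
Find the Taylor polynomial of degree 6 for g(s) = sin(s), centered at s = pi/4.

-sqrt(2)*(s - pi/4)^6/1440 + sqrt(2)*(s - pi/4)^5/240 + sqrt(2)*(s - pi/4)^4/48 - sqrt(2)*(s - pi/4)^3/12 - sqrt(2)*(s - pi/4)^2/4 + sqrt(2)*(s - pi/4)/2 + sqrt(2)/2

g(pi/4) = sqrt(2)/2
g′(pi/4) = sqrt(2)/2
g′′(pi/4) = -sqrt(2)/2
g′′′(pi/4) = -sqrt(2)/2
g^(4)(pi/4) = sqrt(2)/2
g^(5)(pi/4) = sqrt(2)/2
g^(6)(pi/4) = -sqrt(2)/2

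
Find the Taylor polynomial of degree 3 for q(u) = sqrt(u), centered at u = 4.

(u - 4)^3/512 - (u - 4)^2/64 + (u - 4)/4 + 2

Differentiate repeatedly and evaluate at the center.
q(4) = 2
q′(4) = 1/4
q′′(4) = -1/32
q′′′(4) = 3/256
The Taylor polynomial is Σ q^(k)(4)/k! · (u - 4)^k.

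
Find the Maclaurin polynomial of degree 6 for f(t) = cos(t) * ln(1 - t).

Expand each factor separately, then convolve coefficients.
f(0) = 0
f′(0) = -1
f′′(0) = -1
f′′′(0) = 1
f^(4)(0) = 0
f^(5)(0) = -9
f^(6)(0) = -45
Then c_k = f^(k)(0)/k! gives each Taylor coefficient.

-t^6/16 - 3*t^5/40 + t^3/6 - t^2/2 - t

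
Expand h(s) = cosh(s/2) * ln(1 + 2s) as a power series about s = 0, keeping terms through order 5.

6469*s^5/960 - 17*s^4/4 + 35*s^3/12 - 2*s^2 + 2*s

Take the Cauchy product of the two expansions.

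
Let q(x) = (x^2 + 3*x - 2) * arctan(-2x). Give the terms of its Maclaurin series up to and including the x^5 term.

Distribute the polynomial across the series and collect like powers.

232*x^5/15 + 8*x^4 - 22*x^3/3 - 6*x^2 + 4*x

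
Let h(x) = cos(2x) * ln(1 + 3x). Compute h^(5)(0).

Take the Cauchy product of the two expansions.
The coefficient of x^5 in the expansion is 163/5, so h^(5)(0) = 5! * (163/5) = 3912.

3912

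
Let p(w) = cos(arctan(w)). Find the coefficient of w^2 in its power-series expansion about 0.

Substitute the inner expansion into the outer series and collect powers.
[w^0] = 1;  [w^1] = 0;  [w^2] = -1/2.

-1/2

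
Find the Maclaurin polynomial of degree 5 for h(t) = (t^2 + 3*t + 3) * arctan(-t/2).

11*t^5/480 + t^4/8 - 3*t^3/8 - 3*t^2/2 - 3*t/2

Shift and add copies of the series according to the polynomial's terms.
h(0) = 0
h′(0) = -3/2
h′′(0) = -3
h′′′(0) = -9/4
h^(4)(0) = 3
h^(5)(0) = 11/4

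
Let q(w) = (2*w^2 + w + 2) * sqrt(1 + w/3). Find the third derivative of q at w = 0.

35/18

Distribute the polynomial across the series and collect like powers.
From the series, [w^3] q = 35/108; multiply by 3! = 6 to get 35/18.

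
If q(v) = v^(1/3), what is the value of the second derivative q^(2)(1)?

From the series, [(v - 1)^2] q = -1/9; multiply by 2! = 2 to get -2/9.

-2/9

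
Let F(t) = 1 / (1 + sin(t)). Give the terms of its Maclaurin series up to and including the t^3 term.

-5*t^3/6 + t^2 - t + 1

Write 1/(1+u) = 1 - u + u^2 - u^3 + ... and substitute the series for u.
F(0) = 1
F′(0) = -1
F′′(0) = 2
F′′′(0) = -5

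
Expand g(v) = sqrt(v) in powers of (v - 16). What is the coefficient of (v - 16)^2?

-1/512

g(16) = 4
g′(16) = 1/8
g′′(16) = -1/256
So c_2 = g′′(16)/2! = -1/512.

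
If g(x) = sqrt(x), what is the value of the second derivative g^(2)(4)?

-1/32

The coefficient of (x - 4)^2 in the expansion is -1/64, so g′′(4) = 2! * (-1/64) = -1/32.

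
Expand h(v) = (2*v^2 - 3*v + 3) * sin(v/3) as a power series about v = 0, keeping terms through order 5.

Distribute the polynomial across the series and collect like powers.

-119*v^5/9720 + v^4/54 + 35*v^3/54 - v^2 + v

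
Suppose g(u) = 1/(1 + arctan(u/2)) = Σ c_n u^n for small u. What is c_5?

Let u equal the inner series; expand the outer function in u and truncate.
So c_5 = g^(5)(0)/5! = -1/160.

-1/160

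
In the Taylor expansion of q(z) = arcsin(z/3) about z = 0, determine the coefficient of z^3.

1/162

Use the known series and substitute for the argument.
So c_3 = q′′′(0)/3! = 1/162.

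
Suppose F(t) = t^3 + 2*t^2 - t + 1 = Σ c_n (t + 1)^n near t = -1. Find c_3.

1

F(-1) = 3
F′(-1) = -2
F′′(-1) = -2
F′′′(-1) = 6
Dividing each by k! gives the coefficients c_0, ..., c_3.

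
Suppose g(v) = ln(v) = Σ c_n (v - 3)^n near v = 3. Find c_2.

-1/18

[(v - 3)^0] = ln(3);  [(v - 3)^1] = 1/3;  [(v - 3)^2] = -1/18.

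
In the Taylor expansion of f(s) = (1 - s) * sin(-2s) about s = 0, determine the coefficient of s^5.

-4/15

Shift and add copies of the series according to the polynomial's terms.
f(0) = 0
f′(0) = -2
f′′(0) = 4
f′′′(0) = 8
f^(4)(0) = -32
f^(5)(0) = -32
Then c_k = f^(k)(0)/k! gives each Taylor coefficient.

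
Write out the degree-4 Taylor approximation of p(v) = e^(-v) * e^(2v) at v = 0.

v^4/24 + v^3/6 + v^2/2 + v + 1

Multiply the two series term by term and collect like powers.
p(0) = 1
p′(0) = 1
p′′(0) = 1
p′′′(0) = 1
p^(4)(0) = 1
Then c_k = p^(k)(0)/k! gives each Taylor coefficient.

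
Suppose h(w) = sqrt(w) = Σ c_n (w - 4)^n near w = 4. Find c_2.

Apply the Taylor formula c_k = f^(k)(a)/k!.
[(w - 4)^0] = 2;  [(w - 4)^1] = 1/4;  [(w - 4)^2] = -1/64.
So c_2 = h′′(4)/2! = -1/64.

-1/64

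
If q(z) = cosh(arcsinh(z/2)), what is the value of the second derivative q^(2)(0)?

1/4

Plug the Maclaurin series of the inner function into that of the outer and collect terms.
The coefficient of z^2 in the expansion is 1/8, so q′′(0) = 2! * (1/8) = 1/4.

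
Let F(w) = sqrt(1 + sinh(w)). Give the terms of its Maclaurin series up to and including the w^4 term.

Plug the Maclaurin series of the inner function into that of the outer and collect terms.
F(0) = 1
F′(0) = 1/2
F′′(0) = -1/4
F′′′(0) = 7/8
F^(4)(0) = -31/16
Dividing each by k! gives the coefficients c_0, ..., c_4.

-31*w^4/384 + 7*w^3/48 - w^2/8 + w/2 + 1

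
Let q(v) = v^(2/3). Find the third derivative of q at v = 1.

8/27

From the series, [(v - 1)^3] q = 4/81; multiply by 3! = 6 to get 8/27.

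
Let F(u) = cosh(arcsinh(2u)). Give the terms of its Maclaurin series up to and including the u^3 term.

Compose series: expand the inner function first, then feed it into the outer expansion.

2*u^2 + 1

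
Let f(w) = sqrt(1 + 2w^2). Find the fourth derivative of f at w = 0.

-12

The coefficient of w^4 in the expansion is -1/2, so f^(4)(0) = 4! * (-1/2) = -12.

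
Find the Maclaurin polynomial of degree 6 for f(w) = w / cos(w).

Write the quotient as an unknown series and match coefficients against numerator = denominator · series.

5*w^5/24 + w^3/2 + w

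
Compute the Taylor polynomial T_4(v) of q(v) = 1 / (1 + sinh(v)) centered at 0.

4*v^4/3 - 7*v^3/6 + v^2 - v + 1

Use the geometric series for the reciprocal, then substitute.
q(0) = 1
q′(0) = -1
q′′(0) = 2
q′′′(0) = -7
q^(4)(0) = 32
Dividing each by k! gives the coefficients c_0, ..., c_4.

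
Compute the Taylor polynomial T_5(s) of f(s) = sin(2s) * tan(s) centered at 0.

Multiply the two series term by term and collect like powers.
f(0) = 0
f′(0) = 0
f′′(0) = 4
f′′′(0) = 0
f^(4)(0) = -16
f^(5)(0) = 0

-2*s^4/3 + 2*s^2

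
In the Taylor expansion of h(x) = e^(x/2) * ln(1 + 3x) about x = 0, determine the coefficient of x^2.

Take the Cauchy product of the two expansions.
[x^0] = 0;  [x^1] = 3;  [x^2] = -3.

-3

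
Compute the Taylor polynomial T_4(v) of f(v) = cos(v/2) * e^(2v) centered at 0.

Expand each factor separately, then convolve coefficients.
[v^0] = 1;  [v^1] = 2;  [v^2] = 15/8;  [v^3] = 13/12;  [v^4] = 161/384.

161*v^4/384 + 13*v^3/12 + 15*v^2/8 + 2*v + 1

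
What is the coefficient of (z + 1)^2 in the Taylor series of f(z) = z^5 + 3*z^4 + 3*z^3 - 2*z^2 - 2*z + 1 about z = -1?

Compute the successive derivatives at the expansion point and divide by k!.
[(z + 1)^0] = 0;  [(z + 1)^1] = 4;  [(z + 1)^2] = -3.

-3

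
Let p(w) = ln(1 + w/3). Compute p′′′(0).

The coefficient of w^3 in the expansion is 1/81, so p′′′(0) = 3! * (1/81) = 2/27.

2/27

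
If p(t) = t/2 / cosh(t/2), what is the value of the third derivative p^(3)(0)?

-3/8

Write the quotient as an unknown series and match coefficients against numerator = denominator · series.
The coefficient of t^3 in the expansion is -1/16, so p′′′(0) = 3! * (-1/16) = -3/8.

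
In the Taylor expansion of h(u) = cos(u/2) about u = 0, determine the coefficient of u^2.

Use the known series and substitute for the argument.
[u^0] = 1;  [u^1] = 0;  [u^2] = -1/8.

-1/8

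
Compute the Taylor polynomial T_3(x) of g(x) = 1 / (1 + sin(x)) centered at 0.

Write 1/(1+u) = 1 - u + u^2 - u^3 + ... and substitute the series for u.
g(0) = 1
g′(0) = -1
g′′(0) = 2
g′′′(0) = -5
Then c_k = g^(k)(0)/k! gives each Taylor coefficient.

-5*x^3/6 + x^2 - x + 1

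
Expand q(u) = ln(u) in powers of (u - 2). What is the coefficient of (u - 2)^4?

c_4 = q^(4)(2)/4! = -1/64.

-1/64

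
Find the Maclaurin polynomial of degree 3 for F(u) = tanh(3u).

-9*u^3 + 3*u

Apply the Taylor formula c_k = f^(k)(a)/k!.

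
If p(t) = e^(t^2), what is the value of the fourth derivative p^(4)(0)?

12

From the series, [t^4] p = 1/2; multiply by 4! = 24 to get 12.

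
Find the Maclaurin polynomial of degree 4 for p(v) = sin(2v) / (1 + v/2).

5*v^4/12 - 5*v^3/6 - v^2 + 2*v

Write out both Maclaurin series and multiply, keeping only the needed powers.
p(0) = 0
p′(0) = 2
p′′(0) = -2
p′′′(0) = -5
p^(4)(0) = 10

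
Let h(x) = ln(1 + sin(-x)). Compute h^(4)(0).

-2

Plug the Maclaurin series of the inner function into that of the outer and collect terms.
The coefficient of x^4 in the expansion is -1/12, so h^(4)(0) = 4! * (-1/12) = -2.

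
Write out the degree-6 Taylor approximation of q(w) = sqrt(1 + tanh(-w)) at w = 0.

Substitute the inner expansion into the outer series and collect powers.
[w^0] = 1;  [w^1] = -1/2;  [w^2] = -1/8;  [w^3] = 5/48;  [w^4] = 17/384;  [w^5] = -121/3840;  [w^6] = -721/46080.

-721*w^6/46080 - 121*w^5/3840 + 17*w^4/384 + 5*w^3/48 - w^2/8 - w/2 + 1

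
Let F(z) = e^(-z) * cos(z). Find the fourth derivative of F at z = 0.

-4

Multiply the two series term by term and collect like powers.
From the series, [z^4] F = -1/6; multiply by 4! = 24 to get -4.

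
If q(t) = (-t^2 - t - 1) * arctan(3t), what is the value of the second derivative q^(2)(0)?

-6

Multiply each power in the prefactor through the base expansion.
From the series, [t^2] q = -3; multiply by 2! = 2 to get -6.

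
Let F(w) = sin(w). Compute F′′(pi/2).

Compute the successive derivatives at the expansion point and divide by k!.
The coefficient of (w - pi/2)^2 in the expansion is -1/2, so F′′(pi/2) = 2! * (-1/2) = -1.

-1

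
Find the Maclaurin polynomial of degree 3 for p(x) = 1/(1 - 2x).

8*x^3 + 4*x^2 + 2*x + 1

Differentiate repeatedly and evaluate at the center.
p(0) = 1
p′(0) = 2
p′′(0) = 8
p′′′(0) = 48
Dividing each by k! gives the coefficients c_0, ..., c_3.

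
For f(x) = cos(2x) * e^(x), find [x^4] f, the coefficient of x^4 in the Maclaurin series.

-7/24

Multiply the two series term by term and collect like powers.
f(0) = 1
f′(0) = 1
f′′(0) = -3
f′′′(0) = -11
f^(4)(0) = -7
Dividing each by k! gives the coefficients c_0, ..., c_4.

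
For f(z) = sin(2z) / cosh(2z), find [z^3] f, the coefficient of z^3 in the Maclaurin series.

Divide the numerator series by the denominator series (power-series long division).
So c_3 = f′′′(0)/3! = -16/3.

-16/3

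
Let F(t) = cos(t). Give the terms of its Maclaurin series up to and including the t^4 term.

Apply the Taylor formula c_k = f^(k)(a)/k!.

t^4/24 - t^2/2 + 1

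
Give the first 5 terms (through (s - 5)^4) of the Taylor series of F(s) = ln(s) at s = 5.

-(s - 5)^4/2500 + (s - 5)^3/375 - (s - 5)^2/50 + (s - 5)/5 + ln(5)

F(5) = ln(5)
F′(5) = 1/5
F′′(5) = -1/25
F′′′(5) = 2/125
F^(4)(5) = -6/625
Then c_k = F^(k)(5)/k! gives each Taylor coefficient.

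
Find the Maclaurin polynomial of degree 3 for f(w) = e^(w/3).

w^3/162 + w^2/18 + w/3 + 1

f(0) = 1
f′(0) = 1/3
f′′(0) = 1/9
f′′′(0) = 1/27
The Taylor polynomial is Σ f^(k)(0)/k! · w^k.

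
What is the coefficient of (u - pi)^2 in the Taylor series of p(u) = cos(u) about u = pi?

p(pi) = -1
p′(pi) = 0
p′′(pi) = 1
Then c_k = p^(k)(pi)/k! gives each Taylor coefficient.

1/2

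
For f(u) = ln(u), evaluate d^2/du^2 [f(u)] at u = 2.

-1/4

Use the known series and substitute for the argument.
The coefficient of (u - 2)^2 in the expansion is -1/8, so f′′(2) = 2! * (-1/8) = -1/4.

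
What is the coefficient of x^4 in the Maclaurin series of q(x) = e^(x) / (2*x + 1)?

Expand 1/(denominator) as a geometric series and multiply by the numerator's series.
q(0) = 1
q′(0) = -1
q′′(0) = 5
q′′′(0) = -29
q^(4)(0) = 233
So c_4 = q^(4)(0)/4! = 233/24.

233/24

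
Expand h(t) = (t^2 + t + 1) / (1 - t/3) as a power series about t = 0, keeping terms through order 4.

13*t^4/81 + 13*t^3/27 + 13*t^2/9 + 4*t/3 + 1

Shift and add copies of the series according to the polynomial's terms.
[t^0] = 1;  [t^1] = 4/3;  [t^2] = 13/9;  [t^3] = 13/27;  [t^4] = 13/81.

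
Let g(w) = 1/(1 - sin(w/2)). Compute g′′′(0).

5/8

Compose series: expand the inner function first, then feed it into the outer expansion.
The coefficient of w^3 in the expansion is 5/48, so g′′′(0) = 3! * (5/48) = 5/8.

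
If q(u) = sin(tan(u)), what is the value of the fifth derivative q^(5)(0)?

-3

Compose series: expand the inner function first, then feed it into the outer expansion.
The coefficient of u^5 in the expansion is -1/40, so q^(5)(0) = 5! * (-1/40) = -3.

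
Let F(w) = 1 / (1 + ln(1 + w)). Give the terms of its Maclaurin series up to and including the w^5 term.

-347*w^5/60 + 11*w^4/3 - 7*w^3/3 + 3*w^2/2 - w + 1

Expand as Σ (-1)^k u^k with u equal to the inner function's series.
F(0) = 1
F′(0) = -1
F′′(0) = 3
F′′′(0) = -14
F^(4)(0) = 88
F^(5)(0) = -694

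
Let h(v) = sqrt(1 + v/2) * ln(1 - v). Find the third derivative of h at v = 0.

-41/16

Expand each factor separately, then convolve coefficients.
The coefficient of v^3 in the expansion is -41/96, so h′′′(0) = 3! * (-41/96) = -41/16.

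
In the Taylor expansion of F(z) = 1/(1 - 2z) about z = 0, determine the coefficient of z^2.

4

F(0) = 1
F′(0) = 2
F′′(0) = 8
Dividing each by k! gives the coefficients c_0, ..., c_2.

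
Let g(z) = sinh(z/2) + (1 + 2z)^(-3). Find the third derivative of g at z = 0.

-3839/8

Add the two expansions coefficient-wise.
The coefficient of z^3 in the expansion is -3839/48, so g′′′(0) = 3! * (-3839/48) = -3839/8.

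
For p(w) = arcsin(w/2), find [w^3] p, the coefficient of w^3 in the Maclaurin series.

1/48

p(0) = 0
p′(0) = 1/2
p′′(0) = 0
p′′′(0) = 1/8
Then c_k = p^(k)(0)/k! gives each Taylor coefficient.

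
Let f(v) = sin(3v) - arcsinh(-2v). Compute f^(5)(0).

531

Combine the two series term by term.
The coefficient of v^5 in the expansion is 177/40, so f^(5)(0) = 5! * (177/40) = 531.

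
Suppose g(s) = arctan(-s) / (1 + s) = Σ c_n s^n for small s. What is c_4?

Write out both Maclaurin series and multiply, keeping only the needed powers.
So c_4 = g^(4)(0)/4! = 2/3.

2/3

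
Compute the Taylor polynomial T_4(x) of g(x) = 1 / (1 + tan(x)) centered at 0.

Expand as Σ (-1)^k u^k with u equal to the inner function's series.
g(0) = 1
g′(0) = -1
g′′(0) = 2
g′′′(0) = -8
g^(4)(0) = 40

5*x^4/3 - 4*x^3/3 + x^2 - x + 1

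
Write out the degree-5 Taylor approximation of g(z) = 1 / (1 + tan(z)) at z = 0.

-32*z^5/15 + 5*z^4/3 - 4*z^3/3 + z^2 - z + 1

Use the geometric series for the reciprocal, then substitute.
g(0) = 1
g′(0) = -1
g′′(0) = 2
g′′′(0) = -8
g^(4)(0) = 40
g^(5)(0) = -256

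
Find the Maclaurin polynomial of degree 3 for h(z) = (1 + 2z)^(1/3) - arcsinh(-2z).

-68*z^3/81 - 4*z^2/9 + 8*z/3 + 1

Expand each term separately and add.
h(0) = 1
h′(0) = 8/3
h′′(0) = -8/9
h′′′(0) = -136/27
The Taylor polynomial is Σ h^(k)(0)/k! · z^k.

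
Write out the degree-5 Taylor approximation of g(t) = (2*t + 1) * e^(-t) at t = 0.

Multiply each power in the prefactor through the base expansion.
g(0) = 1
g′(0) = 1
g′′(0) = -3
g′′′(0) = 5
g^(4)(0) = -7
g^(5)(0) = 9

3*t^5/40 - 7*t^4/24 + 5*t^3/6 - 3*t^2/2 + t + 1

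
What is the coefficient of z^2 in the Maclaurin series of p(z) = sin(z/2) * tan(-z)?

-1/2

Take the Cauchy product of the two expansions.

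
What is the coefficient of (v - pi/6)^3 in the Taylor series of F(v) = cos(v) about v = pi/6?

c_3 = F′′′(pi/6)/3! = 1/12.

1/12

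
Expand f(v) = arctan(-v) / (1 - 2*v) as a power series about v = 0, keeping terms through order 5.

-223*v^5/15 - 22*v^4/3 - 11*v^3/3 - 2*v^2 - v

Expand 1/(denominator) as a geometric series and multiply by the numerator's series.
f(0) = 0
f′(0) = -1
f′′(0) = -4
f′′′(0) = -22
f^(4)(0) = -176
f^(5)(0) = -1784
Dividing each by k! gives the coefficients c_0, ..., c_5.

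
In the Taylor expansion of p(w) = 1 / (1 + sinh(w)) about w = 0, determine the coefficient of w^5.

Expand as Σ (-1)^k u^k with u equal to the inner function's series.

-181/120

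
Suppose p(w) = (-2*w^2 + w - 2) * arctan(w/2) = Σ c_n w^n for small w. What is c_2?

Distribute the polynomial across the series and collect like powers.
p(0) = 0
p′(0) = -1
p′′(0) = 1
The Taylor polynomial is Σ p^(k)(0)/k! · w^k.

1/2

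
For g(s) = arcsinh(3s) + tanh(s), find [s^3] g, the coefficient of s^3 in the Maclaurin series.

-29/6

Expand each term separately and add.
g(0) = 0
g′(0) = 4
g′′(0) = 0
g′′′(0) = -29
So c_3 = g′′′(0)/3! = -29/6.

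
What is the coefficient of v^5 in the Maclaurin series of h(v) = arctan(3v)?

Differentiate repeatedly and evaluate at the center.
h(0) = 0
h′(0) = 3
h′′(0) = 0
h′′′(0) = -54
h^(4)(0) = 0
h^(5)(0) = 5832
Then c_k = h^(k)(0)/k! gives each Taylor coefficient.

243/5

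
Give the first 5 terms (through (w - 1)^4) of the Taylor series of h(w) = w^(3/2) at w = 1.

3*(w - 1)^4/128 - (w - 1)^3/16 + 3*(w - 1)^2/8 + 3*(w - 1)/2 + 1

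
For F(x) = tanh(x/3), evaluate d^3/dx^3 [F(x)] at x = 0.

-2/27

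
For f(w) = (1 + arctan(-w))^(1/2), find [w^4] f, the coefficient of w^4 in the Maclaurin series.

Substitute the inner expansion into the outer series and collect powers.
So c_4 = f^(4)(0)/4! = 17/384.

17/384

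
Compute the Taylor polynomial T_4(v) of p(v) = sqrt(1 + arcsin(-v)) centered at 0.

-31*v^4/384 - 7*v^3/48 - v^2/8 - v/2 + 1

Compose series: expand the inner function first, then feed it into the outer expansion.
p(0) = 1
p′(0) = -1/2
p′′(0) = -1/4
p′′′(0) = -7/8
p^(4)(0) = -31/16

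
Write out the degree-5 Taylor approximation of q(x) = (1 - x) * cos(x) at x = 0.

-x^5/24 + x^4/24 + x^3/2 - x^2/2 - x + 1

Multiply each power in the prefactor through the base expansion.
[x^0] = 1;  [x^1] = -1;  [x^2] = -1/2;  [x^3] = 1/2;  [x^4] = 1/24;  [x^5] = -1/24.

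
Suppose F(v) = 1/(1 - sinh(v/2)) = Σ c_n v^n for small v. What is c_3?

Let u equal the inner series; expand the outer function in u and truncate.
F(0) = 1
F′(0) = 1/2
F′′(0) = 1/2
F′′′(0) = 7/8

7/48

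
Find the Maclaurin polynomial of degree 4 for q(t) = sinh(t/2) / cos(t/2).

Write the quotient as an unknown series and match coefficients against numerator = denominator · series.
q(0) = 0
q′(0) = 1/2
q′′(0) = 0
q′′′(0) = 1/2
q^(4)(0) = 0

t^3/12 + t/2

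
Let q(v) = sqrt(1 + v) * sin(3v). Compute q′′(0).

3

Write out both Maclaurin series and multiply, keeping only the needed powers.
From the series, [v^2] q = 3/2; multiply by 2! = 2 to get 3.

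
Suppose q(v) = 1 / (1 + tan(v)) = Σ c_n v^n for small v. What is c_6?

Use the geometric series for the reciprocal, then substitute.
q(0) = 1
q′(0) = -1
q′′(0) = 2
q′′′(0) = -8
q^(4)(0) = 40
q^(5)(0) = -256
q^(6)(0) = 1952

122/45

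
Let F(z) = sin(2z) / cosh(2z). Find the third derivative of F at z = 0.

Write the quotient as an unknown series and match coefficients against numerator = denominator · series.
The coefficient of z^3 in the expansion is -16/3, so F′′′(0) = 3! * (-16/3) = -32.

-32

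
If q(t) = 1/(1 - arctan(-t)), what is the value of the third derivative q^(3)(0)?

-4

Let u equal the inner series; expand the outer function in u and truncate.
The coefficient of t^3 in the expansion is -2/3, so q′′′(0) = 3! * (-2/3) = -4.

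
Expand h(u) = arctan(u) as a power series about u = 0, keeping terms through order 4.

h(0) = 0
h′(0) = 1
h′′(0) = 0
h′′′(0) = -2
h^(4)(0) = 0

-u^3/3 + u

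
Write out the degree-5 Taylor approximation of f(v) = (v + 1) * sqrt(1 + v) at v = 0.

-3*v^5/256 + 3*v^4/128 - v^3/16 + 3*v^2/8 + 3*v/2 + 1

Multiply each power in the prefactor through the base expansion.
[v^0] = 1;  [v^1] = 3/2;  [v^2] = 3/8;  [v^3] = -1/16;  [v^4] = 3/128;  [v^5] = -3/256.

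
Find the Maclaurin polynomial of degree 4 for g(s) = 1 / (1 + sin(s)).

Write 1/(1+u) = 1 - u + u^2 - u^3 + ... and substitute the series for u.
g(0) = 1
g′(0) = -1
g′′(0) = 2
g′′′(0) = -5
g^(4)(0) = 16

2*s^4/3 - 5*s^3/6 + s^2 - s + 1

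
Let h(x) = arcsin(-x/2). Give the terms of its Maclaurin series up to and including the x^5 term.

-3*x^5/1280 - x^3/48 - x/2

h(0) = 0
h′(0) = -1/2
h′′(0) = 0
h′′′(0) = -1/8
h^(4)(0) = 0
h^(5)(0) = -9/32
Then c_k = h^(k)(0)/k! gives each Taylor coefficient.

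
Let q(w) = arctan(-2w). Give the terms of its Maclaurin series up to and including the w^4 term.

8*w^3/3 - 2*w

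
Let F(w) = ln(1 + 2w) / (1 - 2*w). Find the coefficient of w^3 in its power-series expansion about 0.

20/3

Expand 1/(denominator) as a geometric series and multiply by the numerator's series.
[w^0] = 0;  [w^1] = 2;  [w^2] = 2;  [w^3] = 20/3.
So c_3 = F′′′(0)/3! = 20/3.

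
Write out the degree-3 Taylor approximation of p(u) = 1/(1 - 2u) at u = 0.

8*u^3 + 4*u^2 + 2*u + 1

Apply the Taylor formula c_k = f^(k)(a)/k!.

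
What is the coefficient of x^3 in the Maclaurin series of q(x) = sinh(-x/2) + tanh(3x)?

Expand each term separately and add.
q(0) = 0
q′(0) = 5/2
q′′(0) = 0
q′′′(0) = -433/8
The Taylor polynomial is Σ q^(k)(0)/k! · x^k.

-433/48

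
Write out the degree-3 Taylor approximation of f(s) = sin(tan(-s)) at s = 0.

-s^3/6 - s

Compose series: expand the inner function first, then feed it into the outer expansion.
f(0) = 0
f′(0) = -1
f′′(0) = 0
f′′′(0) = -1
Then c_k = f^(k)(0)/k! gives each Taylor coefficient.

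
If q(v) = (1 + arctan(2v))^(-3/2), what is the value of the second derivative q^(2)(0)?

15

Let u equal the inner series; expand the outer function in u and truncate.
The coefficient of v^2 in the expansion is 15/2, so q′′(0) = 2! * (15/2) = 15.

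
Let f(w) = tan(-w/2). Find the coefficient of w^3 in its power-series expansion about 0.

-1/24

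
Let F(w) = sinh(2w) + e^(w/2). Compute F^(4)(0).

1/16

Combine the two series term by term.
From the series, [w^4] F = 1/384; multiply by 4! = 24 to get 1/16.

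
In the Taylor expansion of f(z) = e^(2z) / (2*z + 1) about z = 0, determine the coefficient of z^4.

Expand 1/(denominator) as a geometric series and multiply by the numerator's series.
So c_4 = f^(4)(0)/4! = 6.

6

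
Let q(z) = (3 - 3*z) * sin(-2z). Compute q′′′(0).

24

Multiply each power in the prefactor through the base expansion.
The coefficient of z^3 in the expansion is 4, so q′′′(0) = 3! * (4) = 24.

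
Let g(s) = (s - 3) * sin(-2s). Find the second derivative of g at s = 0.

-4

Distribute the polynomial across the series and collect like powers.
From the series, [s^2] g = -2; multiply by 2! = 2 to get -4.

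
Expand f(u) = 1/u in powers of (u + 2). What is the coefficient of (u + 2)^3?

-1/16

f(-2) = -1/2
f′(-2) = -1/4
f′′(-2) = -1/4
f′′′(-2) = -3/8
So c_3 = f′′′(-2)/3! = -1/16.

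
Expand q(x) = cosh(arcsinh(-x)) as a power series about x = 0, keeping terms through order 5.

-x^4/8 + x^2/2 + 1

Let u equal the inner series; expand the outer function in u and truncate.
[x^0] = 1;  [x^1] = 0;  [x^2] = 1/2;  [x^3] = 0;  [x^4] = -1/8;  [x^5] = 0.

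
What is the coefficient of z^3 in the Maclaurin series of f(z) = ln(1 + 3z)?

9

Differentiate repeatedly and evaluate at the center.
f(0) = 0
f′(0) = 3
f′′(0) = -9
f′′′(0) = 54
Then c_k = f^(k)(0)/k! gives each Taylor coefficient.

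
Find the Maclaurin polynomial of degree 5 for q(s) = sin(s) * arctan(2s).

Multiply the two series term by term and collect like powers.
q(0) = 0
q′(0) = 0
q′′(0) = 4
q′′′(0) = 0
q^(4)(0) = -72
q^(5)(0) = 0
The Taylor polynomial is Σ q^(k)(0)/k! · s^k.

-3*s^4 + 2*s^2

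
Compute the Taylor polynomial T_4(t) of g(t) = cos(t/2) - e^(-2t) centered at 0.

Add the two expansions coefficient-wise.
g(0) = 0
g′(0) = 2
g′′(0) = -17/4
g′′′(0) = 8
g^(4)(0) = -255/16

-85*t^4/128 + 4*t^3/3 - 17*t^2/8 + 2*t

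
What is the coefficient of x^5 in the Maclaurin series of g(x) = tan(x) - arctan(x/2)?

61/480

Expand each term separately and add.
g(0) = 0
g′(0) = 1/2
g′′(0) = 0
g′′′(0) = 9/4
g^(4)(0) = 0
g^(5)(0) = 61/4
Dividing each by k! gives the coefficients c_0, ..., c_5.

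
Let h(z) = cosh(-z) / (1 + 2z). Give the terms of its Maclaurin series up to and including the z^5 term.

-433*z^5/12 + 433*z^4/24 - 9*z^3 + 9*z^2/2 - 2*z + 1

Write out both Maclaurin series and multiply, keeping only the needed powers.
[z^0] = 1;  [z^1] = -2;  [z^2] = 9/2;  [z^3] = -9;  [z^4] = 433/24;  [z^5] = -433/12.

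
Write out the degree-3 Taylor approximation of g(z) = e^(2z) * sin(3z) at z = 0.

3*z^3/2 + 6*z^2 + 3*z

Expand each factor separately, then convolve coefficients.
[z^0] = 0;  [z^1] = 3;  [z^2] = 6;  [z^3] = 3/2.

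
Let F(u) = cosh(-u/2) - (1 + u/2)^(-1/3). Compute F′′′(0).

Add the two expansions coefficient-wise.
The coefficient of u^3 in the expansion is 7/324, so F′′′(0) = 3! * (7/324) = 7/54.

7/54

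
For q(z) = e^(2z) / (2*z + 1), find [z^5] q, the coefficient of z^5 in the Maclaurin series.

-176/15

Expand 1/(denominator) as a geometric series and multiply by the numerator's series.
So c_5 = q^(5)(0)/5! = -176/15.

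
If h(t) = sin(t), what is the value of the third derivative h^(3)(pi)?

From the series, [(t - pi)^3] h = 1/6; multiply by 3! = 6 to get 1.

1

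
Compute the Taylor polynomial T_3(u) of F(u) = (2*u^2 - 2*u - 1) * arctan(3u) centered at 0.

Distribute the polynomial across the series and collect like powers.
[u^0] = 0;  [u^1] = -3;  [u^2] = -6;  [u^3] = 15.

15*u^3 - 6*u^2 - 3*u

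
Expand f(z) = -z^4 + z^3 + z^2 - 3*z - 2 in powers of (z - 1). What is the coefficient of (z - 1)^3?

-3

f(1) = -4
f′(1) = -2
f′′(1) = -4
f′′′(1) = -18
The Taylor polynomial is Σ f^(k)(1)/k! · (z - 1)^k.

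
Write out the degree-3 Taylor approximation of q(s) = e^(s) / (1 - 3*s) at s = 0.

113*s^3/3 + 25*s^2/2 + 4*s + 1

Multiply the numerator's expansion by the denominator's geometric series.
q(0) = 1
q′(0) = 4
q′′(0) = 25
q′′′(0) = 226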